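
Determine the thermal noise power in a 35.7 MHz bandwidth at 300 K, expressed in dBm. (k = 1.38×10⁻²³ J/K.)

P_n = kTB = 1.38×10⁻²³ × 300 × 3.57×10⁷ = 1.48×10⁻¹³ W
In dBm: 10 log₁₀(1.48×10⁻¹³ / 10⁻³) = −98.3 dBm

−98.3 dBm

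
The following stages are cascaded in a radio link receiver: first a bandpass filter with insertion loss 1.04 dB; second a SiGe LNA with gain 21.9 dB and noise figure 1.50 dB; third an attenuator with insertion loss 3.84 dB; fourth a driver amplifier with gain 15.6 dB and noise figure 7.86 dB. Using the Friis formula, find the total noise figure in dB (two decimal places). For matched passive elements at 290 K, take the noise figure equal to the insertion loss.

2.81 dB

Convert to linear (a loss of L dB is a gain of −L dB): F_i = 10^(NF_i/10), G_i = 10^(G_i,dB/10)
  Stage 1: F_1 = 10^(1.04/10) = 1.271, G_1 = 10^(−1.04/10) = 0.7870
  Stage 2: F_2 = 10^(1.50/10) = 1.413, G_2 = 10^(21.9/10) = 154.9
  Stage 3: F_3 = 10^(3.84/10) = 2.421, G_3 = 10^(−3.84/10) = 0.4130
  Stage 4: F_4 = 10^(7.86/10) = 6.109, G_4 = 10^(15.6/10) = 36.31
Friis cascade:
  F = 1.271 + (1.413 − 1)/0.7870 + (2.421 − 1)/121.9 + (6.109 − 1)/50.35 = 1.908
NF = 10 log₁₀(1.908) = 2.81 dB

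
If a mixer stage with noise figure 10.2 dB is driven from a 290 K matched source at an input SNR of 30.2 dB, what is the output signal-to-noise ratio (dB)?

20.0 dB

By definition F = SNR_in/SNR_out, so in dB: SNR_out = SNR_in − NF
SNR_out = 30.2 − 10.2 = 20.0 dB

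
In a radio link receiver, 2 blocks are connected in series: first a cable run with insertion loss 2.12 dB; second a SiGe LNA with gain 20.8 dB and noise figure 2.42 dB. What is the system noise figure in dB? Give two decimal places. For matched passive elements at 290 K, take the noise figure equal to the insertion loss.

4.54 dB

Convert to linear (a loss of L dB is a gain of −L dB): F_i = 10^(NF_i/10), G_i = 10^(G_i,dB/10)
  Stage 1: F_1 = 10^(2.12/10) = 1.629, G_1 = 10^(−2.12/10) = 0.6138
  Stage 2: F_2 = 10^(2.42/10) = 1.746, G_2 = 10^(20.8/10) = 120.2
Friis cascade:
  F = 1.629 + (1.746 − 1)/0.6138 = 2.844
NF = 10 log₁₀(2.844) = 4.54 dB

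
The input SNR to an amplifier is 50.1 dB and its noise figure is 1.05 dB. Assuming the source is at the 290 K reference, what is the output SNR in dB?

By definition F = SNR_in/SNR_out, so in dB: SNR_out = SNR_in − NF
SNR_out = 50.1 − 1.05 = 49.05 dB

49.05 dB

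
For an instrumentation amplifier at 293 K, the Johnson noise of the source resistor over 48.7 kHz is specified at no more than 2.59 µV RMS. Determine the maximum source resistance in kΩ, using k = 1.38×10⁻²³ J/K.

Johnson–Nyquist: V_n = √(4kTRB) ⇒ R = V_n² / (4kTB)
4kTB = 4 × 1.38×10⁻²³ × 293 × 4.87×10⁴ = 7.88×10⁻¹⁶
R = (2.59×10⁻⁶)² / 7.88×10⁻¹⁶ = 8.52×10³ Ω = 8.52 kΩ

8.52 kΩ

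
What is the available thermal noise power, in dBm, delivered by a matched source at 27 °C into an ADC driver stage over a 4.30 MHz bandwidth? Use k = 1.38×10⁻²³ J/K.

T = 27 °C + 273.15 = 300.15 K
P_n = kTB = 1.38×10⁻²³ × 300.15 × 4.30×10⁶ = 1.78×10⁻¹⁴ W
In dBm: 10 log₁₀(1.78×10⁻¹⁴ / 10⁻³) = −107.5 dBm

−107.5 dBm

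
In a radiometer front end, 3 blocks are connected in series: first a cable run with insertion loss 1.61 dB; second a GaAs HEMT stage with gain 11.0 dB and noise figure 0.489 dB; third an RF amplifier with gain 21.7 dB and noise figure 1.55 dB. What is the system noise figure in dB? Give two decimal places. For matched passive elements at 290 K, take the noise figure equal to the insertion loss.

Convert to linear (a loss of L dB is a gain of −L dB): F_i = 10^(NF_i/10), G_i = 10^(G_i,dB/10)
  Stage 1: F_1 = 10^(1.61/10) = 1.449, G_1 = 10^(−1.61/10) = 0.6902
  Stage 2: F_2 = 10^(0.489/10) = 1.119, G_2 = 10^(11.0/10) = 12.59
  Stage 3: F_3 = 10^(1.55/10) = 1.429, G_3 = 10^(21.7/10) = 147.9
Friis cascade:
  F = 1.449 + (1.119 − 1)/0.6902 + (1.429 − 1)/8.690 = 1.671
NF = 10 log₁₀(1.671) = 2.23 dB

2.23 dB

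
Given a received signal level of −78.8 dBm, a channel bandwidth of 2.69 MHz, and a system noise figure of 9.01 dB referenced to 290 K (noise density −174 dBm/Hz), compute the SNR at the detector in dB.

Noise floor: N = −174 + 10 log₁₀(B) + NF
10 log₁₀(2.69×10⁶) = 64.3 dB
N = −174 + 64.3 + 9.01 = −100.69 dBm
SNR = P_sig − N = −78.8 − (−100.69) = 21.89 dB → 21.9 dB

21.9 dB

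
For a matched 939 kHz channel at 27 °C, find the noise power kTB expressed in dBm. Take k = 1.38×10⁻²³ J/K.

−114.1 dBm

T = 27 °C + 273.15 = 300.15 K
P_n = kTB = 1.38×10⁻²³ × 300.15 × 9.39×10⁵ = 3.89×10⁻¹⁵ W
In dBm: 10 log₁₀(3.89×10⁻¹⁵ / 10⁻³) = −114.1 dBm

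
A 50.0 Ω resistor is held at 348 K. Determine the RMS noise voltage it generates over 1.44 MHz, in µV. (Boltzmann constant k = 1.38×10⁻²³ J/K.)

1.18 µV

V_n = √(4kTRB)
4kTRB = 4 × 1.38×10⁻²³ × 348 × 5.00×10¹ × 1.44×10⁶ = 1.38×10⁻¹² V²
V_n = √(1.38×10⁻¹²) = 1.18×10⁻⁶ V = 1.18 µV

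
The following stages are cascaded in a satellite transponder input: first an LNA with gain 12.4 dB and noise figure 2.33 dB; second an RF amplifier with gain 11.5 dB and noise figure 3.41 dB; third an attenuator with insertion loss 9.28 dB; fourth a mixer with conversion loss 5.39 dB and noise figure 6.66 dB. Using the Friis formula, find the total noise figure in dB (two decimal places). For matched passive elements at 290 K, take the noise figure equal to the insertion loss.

Convert to linear (a loss of L dB is a gain of −L dB): F_i = 10^(NF_i/10), G_i = 10^(G_i,dB/10)
  Stage 1: F_1 = 10^(2.33/10) = 1.710, G_1 = 10^(12.4/10) = 17.38
  Stage 2: F_2 = 10^(3.41/10) = 2.193, G_2 = 10^(11.5/10) = 14.13
  Stage 3: F_3 = 10^(9.28/10) = 8.472, G_3 = 10^(−9.28/10) = 0.1180
  Stage 4: F_4 = 10^(6.66/10) = 4.634, G_4 = 10^(−5.39/10) = 0.2891
Friis cascade:
  F = 1.710 + (2.193 − 1)/17.38 + (8.472 − 1)/245.5 + (4.634 − 1)/28.97 = 1.935
NF = 10 log₁₀(1.935) = 2.87 dB

2.87 dB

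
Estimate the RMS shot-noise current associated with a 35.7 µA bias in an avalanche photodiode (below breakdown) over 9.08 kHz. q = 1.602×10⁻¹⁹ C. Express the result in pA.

I_n = √(2qI·B)
2qI·B = 2 × 1.602×10⁻¹⁹ × 3.57×10⁻⁵ × 9.08×10³ = 1.04×10⁻¹⁹ A²
I_n = √(1.04×10⁻¹⁹) = 3.22×10⁻¹⁰ A = 322 pA

322 pA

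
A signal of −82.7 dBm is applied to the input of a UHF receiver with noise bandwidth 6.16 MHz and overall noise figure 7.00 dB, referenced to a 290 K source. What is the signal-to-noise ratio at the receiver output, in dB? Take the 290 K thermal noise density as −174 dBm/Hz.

16.4 dB

Noise floor: N = −174 + 10 log₁₀(B) + NF
10 log₁₀(6.16×10⁶) = 67.9 dB
N = −174 + 67.9 + 7.00 = −99.10 dBm
SNR = P_sig − N = −82.7 − (−99.10) = 16.40 dB → 16.4 dB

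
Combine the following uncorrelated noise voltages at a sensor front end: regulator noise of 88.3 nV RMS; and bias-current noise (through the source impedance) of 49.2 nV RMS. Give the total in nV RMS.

101 nV

Uncorrelated sources add in power (mean-square): V_tot = √(ΣV_i²)
V_tot = √[(8.83×10⁻⁸)² + (4.92×10⁻⁸)²] = 1.01×10⁻⁷ V = 101 nV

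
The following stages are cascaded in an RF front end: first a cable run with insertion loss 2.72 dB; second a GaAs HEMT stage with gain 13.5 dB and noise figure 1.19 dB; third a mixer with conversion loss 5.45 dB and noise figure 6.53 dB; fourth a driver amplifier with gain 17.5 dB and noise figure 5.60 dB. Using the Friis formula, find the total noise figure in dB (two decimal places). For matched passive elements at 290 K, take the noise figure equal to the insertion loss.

5.47 dB

Convert to linear (a loss of L dB is a gain of −L dB): F_i = 10^(NF_i/10), G_i = 10^(G_i,dB/10)
  Stage 1: F_1 = 10^(2.72/10) = 1.871, G_1 = 10^(−2.72/10) = 0.5346
  Stage 2: F_2 = 10^(1.19/10) = 1.315, G_2 = 10^(13.5/10) = 22.39
  Stage 3: F_3 = 10^(6.53/10) = 4.498, G_3 = 10^(−5.45/10) = 0.2851
  Stage 4: F_4 = 10^(5.60/10) = 3.631, G_4 = 10^(17.5/10) = 56.23
Friis cascade:
  F = 1.871 + (1.315 − 1)/0.5346 + (4.498 − 1)/11.97 + (3.631 − 1)/3.412 = 3.524
NF = 10 log₁₀(3.524) = 5.47 dB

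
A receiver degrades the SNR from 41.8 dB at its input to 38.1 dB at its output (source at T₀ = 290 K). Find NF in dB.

3.7 dB

NF (dB) = SNR_in(dB) − SNR_out(dB) when the source is at T₀
NF = 41.8 − 38.1 = 3.7 dB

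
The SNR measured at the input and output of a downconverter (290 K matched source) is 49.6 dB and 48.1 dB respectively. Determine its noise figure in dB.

NF (dB) = SNR_in(dB) − SNR_out(dB) when the source is at T₀
NF = 49.6 − 48.1 = 1.5 dB

1.5 dB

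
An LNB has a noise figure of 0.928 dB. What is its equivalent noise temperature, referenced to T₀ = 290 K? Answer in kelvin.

F = 10^(0.928/10) = 1.23823
T_e = (F − 1)·T₀ = (1.23823 − 1) × 290 = 69.1 K

69.1 K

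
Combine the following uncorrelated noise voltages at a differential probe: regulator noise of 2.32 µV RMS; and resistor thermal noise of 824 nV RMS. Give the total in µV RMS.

Uncorrelated sources add in power (mean-square): V_tot = √(ΣV_i²)
V_tot = √[(2.32×10⁻⁶)² + (8.24×10⁻⁷)²] = 2.46×10⁻⁶ V = 2.46 µV

2.46 µV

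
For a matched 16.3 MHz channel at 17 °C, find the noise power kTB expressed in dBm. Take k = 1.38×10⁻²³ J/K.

−101.9 dBm

T = 17 °C + 273.15 = 290.15 K
P_n = kTB = 1.38×10⁻²³ × 290.15 × 1.63×10⁷ = 6.53×10⁻¹⁴ W
In dBm: 10 log₁₀(6.53×10⁻¹⁴ / 10⁻³) = −101.9 dBm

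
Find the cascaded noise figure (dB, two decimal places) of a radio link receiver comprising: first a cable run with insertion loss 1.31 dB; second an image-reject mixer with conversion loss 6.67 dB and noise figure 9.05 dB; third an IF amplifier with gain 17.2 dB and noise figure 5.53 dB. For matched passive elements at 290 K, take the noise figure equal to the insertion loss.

14.32 dB

Convert to linear (a loss of L dB is a gain of −L dB): F_i = 10^(NF_i/10), G_i = 10^(G_i,dB/10)
  Stage 1: F_1 = 10^(1.31/10) = 1.352, G_1 = 10^(−1.31/10) = 0.7396
  Stage 2: F_2 = 10^(9.05/10) = 8.035, G_2 = 10^(−6.67/10) = 0.2153
  Stage 3: F_3 = 10^(5.53/10) = 3.573, G_3 = 10^(17.2/10) = 52.48
Friis cascade:
  F = 1.352 + (8.035 − 1)/0.7396 + (3.573 − 1)/0.1592 = 27.02
NF = 10 log₁₀(27.02) = 14.32 dB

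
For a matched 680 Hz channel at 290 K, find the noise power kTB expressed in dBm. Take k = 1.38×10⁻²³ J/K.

P_n = kTB = 1.38×10⁻²³ × 290 × 6.80×10² = 2.72×10⁻¹⁸ W
In dBm: 10 log₁₀(2.72×10⁻¹⁸ / 10⁻³) = −145.7 dBm

−145.7 dBm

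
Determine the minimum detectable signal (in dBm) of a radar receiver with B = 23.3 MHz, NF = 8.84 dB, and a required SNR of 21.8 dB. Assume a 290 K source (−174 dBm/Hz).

−69.7 dBm

Sensitivity = −174 + 10 log₁₀(B) + NF + SNR_min
= −174 + 73.67 + 8.84 + 21.8
= −69.69 dBm → −69.7 dBm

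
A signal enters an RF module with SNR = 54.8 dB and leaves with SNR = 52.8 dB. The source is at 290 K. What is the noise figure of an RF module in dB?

2.0 dB

NF (dB) = SNR_in(dB) − SNR_out(dB) when the source is at T₀
NF = 54.8 − 52.8 = 2.0 dB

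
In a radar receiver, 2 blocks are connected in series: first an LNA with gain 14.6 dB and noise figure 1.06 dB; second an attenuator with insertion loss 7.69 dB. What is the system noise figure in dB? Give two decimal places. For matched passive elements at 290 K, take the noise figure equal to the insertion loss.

Convert to linear (a loss of L dB is a gain of −L dB): F_i = 10^(NF_i/10), G_i = 10^(G_i,dB/10)
  Stage 1: F_1 = 10^(1.06/10) = 1.276, G_1 = 10^(14.6/10) = 28.84
  Stage 2: F_2 = 10^(7.69/10) = 5.875, G_2 = 10^(−7.69/10) = 0.1702
Friis cascade:
  F = 1.276 + (5.875 − 1)/28.84 = 1.445
NF = 10 log₁₀(1.445) = 1.60 dB

1.60 dB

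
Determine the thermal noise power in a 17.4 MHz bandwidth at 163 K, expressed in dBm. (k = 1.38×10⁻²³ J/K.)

P_n = kTB = 1.38×10⁻²³ × 163 × 1.74×10⁷ = 3.91×10⁻¹⁴ W
In dBm: 10 log₁₀(3.91×10⁻¹⁴ / 10⁻³) = −104.1 dBm

−104.1 dBm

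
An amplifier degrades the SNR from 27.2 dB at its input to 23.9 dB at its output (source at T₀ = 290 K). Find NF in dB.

3.3 dB

NF (dB) = SNR_in(dB) − SNR_out(dB) when the source is at T₀
NF = 27.2 − 23.9 = 3.3 dB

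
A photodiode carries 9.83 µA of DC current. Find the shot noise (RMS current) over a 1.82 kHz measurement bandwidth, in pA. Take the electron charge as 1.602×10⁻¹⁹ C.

75.7 pA

I_n = √(2qI·B)
2qI·B = 2 × 1.602×10⁻¹⁹ × 9.83×10⁻⁶ × 1.82×10³ = 5.73×10⁻²¹ A²
I_n = √(5.73×10⁻²¹) = 7.57×10⁻¹¹ A = 75.7 pA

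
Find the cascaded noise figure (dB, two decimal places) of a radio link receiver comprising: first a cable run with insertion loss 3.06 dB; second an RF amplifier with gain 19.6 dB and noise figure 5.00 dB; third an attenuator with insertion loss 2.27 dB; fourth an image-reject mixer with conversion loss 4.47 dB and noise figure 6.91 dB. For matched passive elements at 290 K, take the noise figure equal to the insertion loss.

Convert to linear (a loss of L dB is a gain of −L dB): F_i = 10^(NF_i/10), G_i = 10^(G_i,dB/10)
  Stage 1: F_1 = 10^(3.06/10) = 2.023, G_1 = 10^(−3.06/10) = 0.4943
  Stage 2: F_2 = 10^(5.00/10) = 3.162, G_2 = 10^(19.6/10) = 91.20
  Stage 3: F_3 = 10^(2.27/10) = 1.687, G_3 = 10^(−2.27/10) = 0.5929
  Stage 4: F_4 = 10^(6.91/10) = 4.909, G_4 = 10^(−4.47/10) = 0.3573
Friis cascade:
  F = 2.023 + (3.162 − 1)/0.4943 + (1.687 − 1)/45.08 + (4.909 − 1)/26.73 = 6.559
NF = 10 log₁₀(6.559) = 8.17 dB

8.17 dB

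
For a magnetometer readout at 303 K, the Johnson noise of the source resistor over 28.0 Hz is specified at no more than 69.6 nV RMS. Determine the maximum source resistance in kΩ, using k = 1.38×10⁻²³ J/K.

10.3 kΩ

Johnson–Nyquist: V_n = √(4kTRB) ⇒ R = V_n² / (4kTB)
4kTB = 4 × 1.38×10⁻²³ × 303 × 2.80×10¹ = 4.68×10⁻¹⁹
R = (6.96×10⁻⁸)² / 4.68×10⁻¹⁹ = 1.03×10⁴ Ω = 10.3 kΩ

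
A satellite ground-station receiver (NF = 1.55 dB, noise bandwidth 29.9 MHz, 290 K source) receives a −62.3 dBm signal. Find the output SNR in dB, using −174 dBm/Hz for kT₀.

35.4 dB

Noise floor: N = −174 + 10 log₁₀(B) + NF
10 log₁₀(2.99×10⁷) = 74.76 dB
N = −174 + 74.76 + 1.55 = −97.69 dBm
SNR = P_sig − N = −62.3 − (−97.69) = 35.39 dB → 35.4 dB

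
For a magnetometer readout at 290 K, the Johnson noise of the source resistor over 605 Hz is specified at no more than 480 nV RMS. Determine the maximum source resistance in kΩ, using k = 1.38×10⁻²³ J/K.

23.8 kΩ

Johnson–Nyquist: V_n = √(4kTRB) ⇒ R = V_n² / (4kTB)
4kTB = 4 × 1.38×10⁻²³ × 290 × 6.05×10² = 9.68×10⁻¹⁸
R = (4.80×10⁻⁷)² / 9.68×10⁻¹⁸ = 2.38×10⁴ Ω = 23.8 kΩ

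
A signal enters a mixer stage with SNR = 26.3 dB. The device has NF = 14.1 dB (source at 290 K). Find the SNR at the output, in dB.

12.2 dB

By definition F = SNR_in/SNR_out, so in dB: SNR_out = SNR_in − NF
SNR_out = 26.3 − 14.1 = 12.2 dB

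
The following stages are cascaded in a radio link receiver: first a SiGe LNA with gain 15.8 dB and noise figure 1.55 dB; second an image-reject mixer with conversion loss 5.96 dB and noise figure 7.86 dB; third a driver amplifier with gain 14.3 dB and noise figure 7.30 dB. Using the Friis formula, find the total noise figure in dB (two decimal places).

3.05 dB

Convert to linear (a loss of L dB is a gain of −L dB): F_i = 10^(NF_i/10), G_i = 10^(G_i,dB/10)
  Stage 1: F_1 = 10^(1.55/10) = 1.429, G_1 = 10^(15.8/10) = 38.02
  Stage 2: F_2 = 10^(7.86/10) = 6.109, G_2 = 10^(−5.96/10) = 0.2535
  Stage 3: F_3 = 10^(7.30/10) = 5.370, G_3 = 10^(14.3/10) = 26.92
Friis cascade:
  F = 1.429 + (6.109 − 1)/38.02 + (5.370 − 1)/9.638 = 2.017
NF = 10 log₁₀(2.017) = 3.05 dB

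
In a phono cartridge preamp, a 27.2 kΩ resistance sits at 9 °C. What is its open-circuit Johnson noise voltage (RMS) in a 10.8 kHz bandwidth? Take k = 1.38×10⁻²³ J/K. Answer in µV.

T = 9 °C + 273.15 = 282.15 K
V_n = √(4kTRB)
4kTRB = 4 × 1.38×10⁻²³ × 282.15 × 2.72×10⁴ × 1.08×10⁴ = 4.58×10⁻¹² V²
V_n = √(4.58×10⁻¹²) = 2.14×10⁻⁶ V = 2.14 µV

2.14 µV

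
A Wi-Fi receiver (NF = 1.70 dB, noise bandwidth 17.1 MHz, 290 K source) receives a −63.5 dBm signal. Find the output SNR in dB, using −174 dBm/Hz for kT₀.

Noise floor: N = −174 + 10 log₁₀(B) + NF
10 log₁₀(1.71×10⁷) = 72.33 dB
N = −174 + 72.33 + 1.70 = −99.97 dBm
SNR = P_sig − N = −63.5 − (−99.97) = 36.47 dB → 36.5 dB

36.5 dB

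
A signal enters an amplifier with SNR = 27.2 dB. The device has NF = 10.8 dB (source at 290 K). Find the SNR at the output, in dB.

By definition F = SNR_in/SNR_out, so in dB: SNR_out = SNR_in − NF
SNR_out = 27.2 − 10.8 = 16.4 dB

16.4 dB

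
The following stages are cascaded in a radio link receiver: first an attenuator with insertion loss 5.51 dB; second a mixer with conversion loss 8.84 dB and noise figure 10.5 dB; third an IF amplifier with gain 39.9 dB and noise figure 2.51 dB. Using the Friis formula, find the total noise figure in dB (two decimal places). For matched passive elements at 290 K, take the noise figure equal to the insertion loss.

Convert to linear (a loss of L dB is a gain of −L dB): F_i = 10^(NF_i/10), G_i = 10^(G_i,dB/10)
  Stage 1: F_1 = 10^(5.51/10) = 3.556, G_1 = 10^(−5.51/10) = 0.2812
  Stage 2: F_2 = 10^(10.5/10) = 11.22, G_2 = 10^(−8.84/10) = 0.1306
  Stage 3: F_3 = 10^(2.51/10) = 1.782, G_3 = 10^(39.9/10) = 9772
Friis cascade:
  F = 3.556 + (11.22 − 1)/0.2812 + (1.782 − 1)/0.03673 = 61.20
NF = 10 log₁₀(61.20) = 17.87 dB

17.87 dB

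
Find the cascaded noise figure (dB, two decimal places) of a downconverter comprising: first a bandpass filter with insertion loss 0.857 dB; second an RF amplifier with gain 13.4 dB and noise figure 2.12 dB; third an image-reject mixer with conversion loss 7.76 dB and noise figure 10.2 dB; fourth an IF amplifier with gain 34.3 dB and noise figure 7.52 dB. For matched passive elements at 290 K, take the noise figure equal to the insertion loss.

6.08 dB

Convert to linear (a loss of L dB is a gain of −L dB): F_i = 10^(NF_i/10), G_i = 10^(G_i,dB/10)
  Stage 1: F_1 = 10^(0.857/10) = 1.218, G_1 = 10^(−0.857/10) = 0.8209
  Stage 2: F_2 = 10^(2.12/10) = 1.629, G_2 = 10^(13.4/10) = 21.88
  Stage 3: F_3 = 10^(10.2/10) = 10.47, G_3 = 10^(−7.76/10) = 0.1675
  Stage 4: F_4 = 10^(7.52/10) = 5.649, G_4 = 10^(34.3/10) = 2692
Friis cascade:
  F = 1.218 + (1.629 − 1)/0.8209 + (10.47 − 1)/17.96 + (5.649 − 1)/3.008 = 4.058
NF = 10 log₁₀(4.058) = 6.08 dB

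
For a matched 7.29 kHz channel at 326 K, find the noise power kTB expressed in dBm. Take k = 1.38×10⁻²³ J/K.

−134.8 dBm

P_n = kTB = 1.38×10⁻²³ × 326 × 7.29×10³ = 3.28×10⁻¹⁷ W
In dBm: 10 log₁₀(3.28×10⁻¹⁷ / 10⁻³) = −134.8 dBm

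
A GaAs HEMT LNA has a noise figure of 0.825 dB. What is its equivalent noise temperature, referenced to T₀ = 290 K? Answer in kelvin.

60.7 K

F = 10^(0.825/10) = 1.20921
T_e = (F − 1)·T₀ = (1.20921 − 1) × 290 = 60.7 K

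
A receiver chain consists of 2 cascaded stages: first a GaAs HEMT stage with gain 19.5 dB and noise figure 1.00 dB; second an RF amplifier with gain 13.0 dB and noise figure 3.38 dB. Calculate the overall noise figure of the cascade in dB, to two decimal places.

1.05 dB

Convert to linear (a loss of L dB is a gain of −L dB): F_i = 10^(NF_i/10), G_i = 10^(G_i,dB/10)
  Stage 1: F_1 = 10^(1.00/10) = 1.259, G_1 = 10^(19.5/10) = 89.13
  Stage 2: F_2 = 10^(3.38/10) = 2.178, G_2 = 10^(13.0/10) = 19.95
Friis cascade:
  F = 1.259 + (2.178 − 1)/89.13 = 1.272
NF = 10 log₁₀(1.272) = 1.05 dB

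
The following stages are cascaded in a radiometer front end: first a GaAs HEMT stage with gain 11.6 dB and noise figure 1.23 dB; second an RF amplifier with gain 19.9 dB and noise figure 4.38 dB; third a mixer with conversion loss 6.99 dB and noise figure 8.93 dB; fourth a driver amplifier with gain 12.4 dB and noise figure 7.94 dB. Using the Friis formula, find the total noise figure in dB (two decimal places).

1.68 dB

Convert to linear (a loss of L dB is a gain of −L dB): F_i = 10^(NF_i/10), G_i = 10^(G_i,dB/10)
  Stage 1: F_1 = 10^(1.23/10) = 1.327, G_1 = 10^(11.6/10) = 14.45
  Stage 2: F_2 = 10^(4.38/10) = 2.742, G_2 = 10^(19.9/10) = 97.72
  Stage 3: F_3 = 10^(8.93/10) = 7.816, G_3 = 10^(−6.99/10) = 0.2000
  Stage 4: F_4 = 10^(7.94/10) = 6.223, G_4 = 10^(12.4/10) = 17.38
Friis cascade:
  F = 1.327 + (2.742 − 1)/14.45 + (7.816 − 1)/1413 + (6.223 − 1)/282.5 = 1.471
NF = 10 log₁₀(1.471) = 1.68 dB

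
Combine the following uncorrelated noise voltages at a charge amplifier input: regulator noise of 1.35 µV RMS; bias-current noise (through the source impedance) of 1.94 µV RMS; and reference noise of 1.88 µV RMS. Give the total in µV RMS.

Uncorrelated sources add in power (mean-square): V_tot = √(ΣV_i²)
V_tot = √[(1.35×10⁻⁶)² + (1.94×10⁻⁶)² + (1.88×10⁻⁶)²] = 3.02×10⁻⁶ V = 3.02 µV

3.02 µV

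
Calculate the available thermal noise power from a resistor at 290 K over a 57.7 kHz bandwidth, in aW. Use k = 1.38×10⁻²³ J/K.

231 aW

P_n = kTB = 1.38×10⁻²³ × 290 × 5.77×10⁴ = 2.31×10⁻¹⁶ W = 231 aW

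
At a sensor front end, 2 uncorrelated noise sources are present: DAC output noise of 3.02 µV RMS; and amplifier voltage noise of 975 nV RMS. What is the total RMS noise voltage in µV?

3.17 µV

Uncorrelated sources add in power (mean-square): V_tot = √(ΣV_i²)
V_tot = √[(3.02×10⁻⁶)² + (9.75×10⁻⁷)²] = 3.17×10⁻⁶ V = 3.17 µV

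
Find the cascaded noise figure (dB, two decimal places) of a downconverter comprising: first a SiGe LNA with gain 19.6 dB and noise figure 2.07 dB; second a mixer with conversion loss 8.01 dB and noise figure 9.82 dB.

2.32 dB

Convert to linear (a loss of L dB is a gain of −L dB): F_i = 10^(NF_i/10), G_i = 10^(G_i,dB/10)
  Stage 1: F_1 = 10^(2.07/10) = 1.611, G_1 = 10^(19.6/10) = 91.20
  Stage 2: F_2 = 10^(9.82/10) = 9.594, G_2 = 10^(−8.01/10) = 0.1581
Friis cascade:
  F = 1.611 + (9.594 − 1)/91.20 = 1.705
NF = 10 log₁₀(1.705) = 2.32 dB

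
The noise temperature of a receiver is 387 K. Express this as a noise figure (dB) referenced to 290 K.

3.68 dB

F = 1 + T_e/T₀ = 1 + 387/290 = 2.33448
NF = 10 log₁₀(2.33448) = 3.68 dB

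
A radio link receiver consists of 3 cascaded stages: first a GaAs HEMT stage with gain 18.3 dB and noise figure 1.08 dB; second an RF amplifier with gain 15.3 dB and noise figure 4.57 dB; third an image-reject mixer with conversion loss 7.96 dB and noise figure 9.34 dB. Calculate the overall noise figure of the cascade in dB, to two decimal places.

1.18 dB

Convert to linear (a loss of L dB is a gain of −L dB): F_i = 10^(NF_i/10), G_i = 10^(G_i,dB/10)
  Stage 1: F_1 = 10^(1.08/10) = 1.282, G_1 = 10^(18.3/10) = 67.61
  Stage 2: F_2 = 10^(4.57/10) = 2.864, G_2 = 10^(15.3/10) = 33.88
  Stage 3: F_3 = 10^(9.34/10) = 8.590, G_3 = 10^(−7.96/10) = 0.1600
Friis cascade:
  F = 1.282 + (2.864 − 1)/67.61 + (8.590 − 1)/2291 = 1.313
NF = 10 log₁₀(1.313) = 1.18 dB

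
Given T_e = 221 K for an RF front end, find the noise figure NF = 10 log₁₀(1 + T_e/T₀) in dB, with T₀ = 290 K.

2.46 dB

F = 1 + T_e/T₀ = 1 + 221/290 = 1.76207
NF = 10 log₁₀(1.76207) = 2.46 dB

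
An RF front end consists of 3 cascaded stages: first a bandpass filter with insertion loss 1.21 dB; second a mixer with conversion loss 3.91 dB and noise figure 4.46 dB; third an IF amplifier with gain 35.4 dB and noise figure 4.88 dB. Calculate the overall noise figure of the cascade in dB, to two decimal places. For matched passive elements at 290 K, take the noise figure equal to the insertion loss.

Convert to linear (a loss of L dB is a gain of −L dB): F_i = 10^(NF_i/10), G_i = 10^(G_i,dB/10)
  Stage 1: F_1 = 10^(1.21/10) = 1.321, G_1 = 10^(−1.21/10) = 0.7568
  Stage 2: F_2 = 10^(4.46/10) = 2.793, G_2 = 10^(−3.91/10) = 0.4064
  Stage 3: F_3 = 10^(4.88/10) = 3.076, G_3 = 10^(35.4/10) = 3467
Friis cascade:
  F = 1.321 + (2.793 − 1)/0.7568 + (3.076 − 1)/0.3076 = 10.44
NF = 10 log₁₀(10.44) = 10.19 dB

10.19 dB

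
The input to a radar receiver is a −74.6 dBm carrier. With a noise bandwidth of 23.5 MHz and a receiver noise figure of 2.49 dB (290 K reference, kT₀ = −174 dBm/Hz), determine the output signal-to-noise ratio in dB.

Noise floor: N = −174 + 10 log₁₀(B) + NF
10 log₁₀(2.35×10⁷) = 73.71 dB
N = −174 + 73.71 + 2.49 = −97.80 dBm
SNR = P_sig − N = −74.6 − (−97.80) = 23.20 dB → 23.2 dB

23.2 dB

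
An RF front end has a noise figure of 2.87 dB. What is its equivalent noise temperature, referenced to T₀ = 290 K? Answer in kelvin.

F = 10^(2.87/10) = 1.93642
T_e = (F − 1)·T₀ = (1.93642 − 1) × 290 = 272 K

272 K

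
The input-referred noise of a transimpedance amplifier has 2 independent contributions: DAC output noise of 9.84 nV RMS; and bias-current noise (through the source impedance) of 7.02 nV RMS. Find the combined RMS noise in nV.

Uncorrelated sources add in power (mean-square): V_tot = √(ΣV_i²)
V_tot = √[(9.84×10⁻⁹)² + (7.02×10⁻⁹)²] = 1.21×10⁻⁸ V = 12.1 nV

12.1 nV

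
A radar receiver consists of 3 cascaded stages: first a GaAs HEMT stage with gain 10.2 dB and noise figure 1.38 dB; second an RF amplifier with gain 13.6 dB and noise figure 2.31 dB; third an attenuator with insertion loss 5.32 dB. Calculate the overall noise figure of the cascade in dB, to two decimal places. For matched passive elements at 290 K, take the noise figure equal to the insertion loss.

1.62 dB

Convert to linear (a loss of L dB is a gain of −L dB): F_i = 10^(NF_i/10), G_i = 10^(G_i,dB/10)
  Stage 1: F_1 = 10^(1.38/10) = 1.374, G_1 = 10^(10.2/10) = 10.47
  Stage 2: F_2 = 10^(2.31/10) = 1.702, G_2 = 10^(13.6/10) = 22.91
  Stage 3: F_3 = 10^(5.32/10) = 3.404, G_3 = 10^(−5.32/10) = 0.2938
Friis cascade:
  F = 1.374 + (1.702 − 1)/10.47 + (3.404 − 1)/239.9 = 1.451
NF = 10 log₁₀(1.451) = 1.62 dB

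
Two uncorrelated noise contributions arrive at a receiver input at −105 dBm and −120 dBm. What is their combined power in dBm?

Convert to linear, add, convert back:
P₁ = 3.16×10⁻¹⁴ W, P₂ = 1.00×10⁻¹⁵ W
P_tot = 3.26×10⁻¹⁴ W → 10 log₁₀(P_tot / 10⁻³) = −104.9 dBm

−104.9 dBm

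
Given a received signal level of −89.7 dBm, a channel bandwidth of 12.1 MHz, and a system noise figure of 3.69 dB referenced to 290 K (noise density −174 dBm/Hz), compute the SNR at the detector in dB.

9.8 dB

Noise floor: N = −174 + 10 log₁₀(B) + NF
10 log₁₀(1.21×10⁷) = 70.83 dB
N = −174 + 70.83 + 3.69 = −99.48 dBm
SNR = P_sig − N = −89.7 − (−99.48) = 9.78 dB → 9.8 dB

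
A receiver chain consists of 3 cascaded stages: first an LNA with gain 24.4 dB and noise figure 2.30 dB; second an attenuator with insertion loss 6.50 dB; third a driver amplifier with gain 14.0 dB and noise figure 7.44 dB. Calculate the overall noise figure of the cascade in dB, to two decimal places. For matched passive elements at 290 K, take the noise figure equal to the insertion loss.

2.52 dB

Convert to linear (a loss of L dB is a gain of −L dB): F_i = 10^(NF_i/10), G_i = 10^(G_i,dB/10)
  Stage 1: F_1 = 10^(2.30/10) = 1.698, G_1 = 10^(24.4/10) = 275.4
  Stage 2: F_2 = 10^(6.50/10) = 4.467, G_2 = 10^(−6.50/10) = 0.2239
  Stage 3: F_3 = 10^(7.44/10) = 5.546, G_3 = 10^(14.0/10) = 25.12
Friis cascade:
  F = 1.698 + (4.467 − 1)/275.4 + (5.546 − 1)/61.66 = 1.785
NF = 10 log₁₀(1.785) = 2.52 dB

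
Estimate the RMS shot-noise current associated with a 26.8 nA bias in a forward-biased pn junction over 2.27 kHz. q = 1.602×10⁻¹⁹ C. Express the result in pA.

4.41 pA

I_n = √(2qI·B)
2qI·B = 2 × 1.602×10⁻¹⁹ × 2.68×10⁻⁸ × 2.27×10³ = 1.95×10⁻²³ A²
I_n = √(1.95×10⁻²³) = 4.41×10⁻¹² A = 4.41 pA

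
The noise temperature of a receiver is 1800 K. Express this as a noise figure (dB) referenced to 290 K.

F = 1 + T_e/T₀ = 1 + 1800/290 = 7.2069
NF = 10 log₁₀(7.2069) = 8.58 dB

8.58 dB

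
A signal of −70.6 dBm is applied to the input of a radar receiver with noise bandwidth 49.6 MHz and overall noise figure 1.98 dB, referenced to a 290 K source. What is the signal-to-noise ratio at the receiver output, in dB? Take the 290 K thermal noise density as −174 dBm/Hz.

24.5 dB

Noise floor: N = −174 + 10 log₁₀(B) + NF
10 log₁₀(4.96×10⁷) = 76.95 dB
N = −174 + 76.95 + 1.98 = −95.07 dBm
SNR = P_sig − N = −70.6 − (−95.07) = 24.47 dB → 24.5 dB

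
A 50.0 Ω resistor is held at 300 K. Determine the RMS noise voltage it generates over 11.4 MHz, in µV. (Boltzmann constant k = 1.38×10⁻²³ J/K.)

3.07 µV

V_n = √(4kTRB)
4kTRB = 4 × 1.38×10⁻²³ × 300 × 5.00×10¹ × 1.14×10⁷ = 9.44×10⁻¹² V²
V_n = √(9.44×10⁻¹²) = 3.07×10⁻⁶ V = 3.07 µV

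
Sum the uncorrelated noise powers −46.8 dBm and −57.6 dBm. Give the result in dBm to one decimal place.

Convert to linear, add, convert back:
P₁ = 2.09×10⁻⁸ W, P₂ = 1.74×10⁻⁹ W
P_tot = 2.26×10⁻⁸ W → 10 log₁₀(P_tot / 10⁻³) = −46.5 dBm

−46.5 dBm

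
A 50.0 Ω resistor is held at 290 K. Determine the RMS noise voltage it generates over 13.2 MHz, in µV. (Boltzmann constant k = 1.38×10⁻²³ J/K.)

V_n = √(4kTRB)
4kTRB = 4 × 1.38×10⁻²³ × 290 × 5.00×10¹ × 1.32×10⁷ = 1.06×10⁻¹¹ V²
V_n = √(1.06×10⁻¹¹) = 3.25×10⁻⁶ V = 3.25 µV

3.25 µV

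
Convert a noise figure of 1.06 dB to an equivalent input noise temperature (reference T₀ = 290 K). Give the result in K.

80.2 K

F = 10^(1.06/10) = 1.27644
T_e = (F − 1)·T₀ = (1.27644 − 1) × 290 = 80.2 K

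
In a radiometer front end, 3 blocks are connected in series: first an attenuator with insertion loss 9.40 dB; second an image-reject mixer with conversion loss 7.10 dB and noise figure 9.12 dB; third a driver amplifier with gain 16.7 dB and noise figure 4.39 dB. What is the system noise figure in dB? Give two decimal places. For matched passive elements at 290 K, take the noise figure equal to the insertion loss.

Convert to linear (a loss of L dB is a gain of −L dB): F_i = 10^(NF_i/10), G_i = 10^(G_i,dB/10)
  Stage 1: F_1 = 10^(9.40/10) = 8.710, G_1 = 10^(−9.40/10) = 0.1148
  Stage 2: F_2 = 10^(9.12/10) = 8.166, G_2 = 10^(−7.10/10) = 0.1950
  Stage 3: F_3 = 10^(4.39/10) = 2.748, G_3 = 10^(16.7/10) = 46.77
Friis cascade:
  F = 8.710 + (8.166 − 1)/0.1148 + (2.748 − 1)/0.02239 = 149.2
NF = 10 log₁₀(149.2) = 21.74 dB

21.74 dB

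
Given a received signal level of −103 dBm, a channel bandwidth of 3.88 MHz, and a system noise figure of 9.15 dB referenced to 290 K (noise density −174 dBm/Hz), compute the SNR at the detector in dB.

−4.0 dB

Noise floor: N = −174 + 10 log₁₀(B) + NF
10 log₁₀(3.88×10⁶) = 65.89 dB
N = −174 + 65.89 + 9.15 = −98.96 dBm
SNR = P_sig − N = −103 − (−98.96) = −4.04 dB → −4.0 dB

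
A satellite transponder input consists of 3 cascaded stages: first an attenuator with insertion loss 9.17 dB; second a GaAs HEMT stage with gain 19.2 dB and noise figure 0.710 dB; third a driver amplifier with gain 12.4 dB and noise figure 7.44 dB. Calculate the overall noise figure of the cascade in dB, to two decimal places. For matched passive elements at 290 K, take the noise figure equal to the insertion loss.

Convert to linear (a loss of L dB is a gain of −L dB): F_i = 10^(NF_i/10), G_i = 10^(G_i,dB/10)
  Stage 1: F_1 = 10^(9.17/10) = 8.260, G_1 = 10^(−9.17/10) = 0.1211
  Stage 2: F_2 = 10^(0.710/10) = 1.178, G_2 = 10^(19.2/10) = 83.18
  Stage 3: F_3 = 10^(7.44/10) = 5.546, G_3 = 10^(12.4/10) = 17.38
Friis cascade:
  F = 8.260 + (1.178 − 1)/0.1211 + (5.546 − 1)/10.07 = 10.18
NF = 10 log₁₀(10.18) = 10.08 dB

10.08 dB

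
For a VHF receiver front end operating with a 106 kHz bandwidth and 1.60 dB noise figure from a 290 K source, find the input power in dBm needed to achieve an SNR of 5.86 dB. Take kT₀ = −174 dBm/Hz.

Sensitivity = −174 + 10 log₁₀(B) + NF + SNR_min
= −174 + 50.25 + 1.60 + 5.86
= −116.29 dBm → −116.3 dBm

−116.3 dBm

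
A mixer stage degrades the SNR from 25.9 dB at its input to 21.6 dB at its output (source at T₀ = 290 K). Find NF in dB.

4.3 dB

NF (dB) = SNR_in(dB) − SNR_out(dB) when the source is at T₀
NF = 25.9 − 21.6 = 4.3 dB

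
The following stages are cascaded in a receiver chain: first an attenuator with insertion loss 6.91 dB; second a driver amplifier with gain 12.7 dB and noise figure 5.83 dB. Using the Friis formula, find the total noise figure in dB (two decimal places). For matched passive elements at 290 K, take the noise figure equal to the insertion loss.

12.74 dB

Convert to linear (a loss of L dB is a gain of −L dB): F_i = 10^(NF_i/10), G_i = 10^(G_i,dB/10)
  Stage 1: F_1 = 10^(6.91/10) = 4.909, G_1 = 10^(−6.91/10) = 0.2037
  Stage 2: F_2 = 10^(5.83/10) = 3.828, G_2 = 10^(12.7/10) = 18.62
Friis cascade:
  F = 4.909 + (3.828 − 1)/0.2037 = 18.79
NF = 10 log₁₀(18.79) = 12.74 dB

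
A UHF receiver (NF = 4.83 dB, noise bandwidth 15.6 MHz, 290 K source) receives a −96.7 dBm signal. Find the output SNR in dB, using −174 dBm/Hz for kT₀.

Noise floor: N = −174 + 10 log₁₀(B) + NF
10 log₁₀(1.56×10⁷) = 71.93 dB
N = −174 + 71.93 + 4.83 = −97.24 dBm
SNR = P_sig − N = −96.7 − (−97.24) = 0.54 dB → 0.5 dB

0.5 dB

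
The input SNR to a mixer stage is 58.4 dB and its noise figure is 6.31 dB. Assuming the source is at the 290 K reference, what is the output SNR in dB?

By definition F = SNR_in/SNR_out, so in dB: SNR_out = SNR_in − NF
SNR_out = 58.4 − 6.31 = 52.09 dB

52.09 dB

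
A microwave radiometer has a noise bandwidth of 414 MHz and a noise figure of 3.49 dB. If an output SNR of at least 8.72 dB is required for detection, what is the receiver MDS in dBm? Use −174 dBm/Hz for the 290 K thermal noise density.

Sensitivity = −174 + 10 log₁₀(B) + NF + SNR_min
= −174 + 86.17 + 3.49 + 8.72
= −75.62 dBm → −75.6 dBm

−75.6 dBm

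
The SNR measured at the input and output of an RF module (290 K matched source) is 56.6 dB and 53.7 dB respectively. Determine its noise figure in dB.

2.9 dB

NF (dB) = SNR_in(dB) − SNR_out(dB) when the source is at T₀
NF = 56.6 − 53.7 = 2.9 dB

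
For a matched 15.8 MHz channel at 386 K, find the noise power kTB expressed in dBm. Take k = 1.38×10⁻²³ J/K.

P_n = kTB = 1.38×10⁻²³ × 386 × 1.58×10⁷ = 8.42×10⁻¹⁴ W
In dBm: 10 log₁₀(8.42×10⁻¹⁴ / 10⁻³) = −100.7 dBm

−100.7 dBm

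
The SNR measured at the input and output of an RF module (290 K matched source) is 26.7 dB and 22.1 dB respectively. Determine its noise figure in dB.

4.6 dB

NF (dB) = SNR_in(dB) − SNR_out(dB) when the source is at T₀
NF = 26.7 − 22.1 = 4.6 dB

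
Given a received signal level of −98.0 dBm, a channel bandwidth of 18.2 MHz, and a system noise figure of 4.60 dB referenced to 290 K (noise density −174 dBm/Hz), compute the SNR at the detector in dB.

−1.2 dB

Noise floor: N = −174 + 10 log₁₀(B) + NF
10 log₁₀(1.82×10⁷) = 72.6 dB
N = −174 + 72.6 + 4.60 = −96.80 dBm
SNR = P_sig − N = −98.0 − (−96.80) = −1.20 dB → −1.2 dB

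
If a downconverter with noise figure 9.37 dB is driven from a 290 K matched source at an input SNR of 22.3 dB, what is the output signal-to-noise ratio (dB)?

12.93 dB

By definition F = SNR_in/SNR_out, so in dB: SNR_out = SNR_in − NF
SNR_out = 22.3 − 9.37 = 12.93 dB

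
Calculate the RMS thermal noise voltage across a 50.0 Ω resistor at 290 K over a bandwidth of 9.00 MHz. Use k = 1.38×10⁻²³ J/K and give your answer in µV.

V_n = √(4kTRB)
4kTRB = 4 × 1.38×10⁻²³ × 290 × 5.00×10¹ × 9.00×10⁶ = 7.20×10⁻¹² V²
V_n = √(7.20×10⁻¹²) = 2.68×10⁻⁶ V = 2.68 µV

2.68 µV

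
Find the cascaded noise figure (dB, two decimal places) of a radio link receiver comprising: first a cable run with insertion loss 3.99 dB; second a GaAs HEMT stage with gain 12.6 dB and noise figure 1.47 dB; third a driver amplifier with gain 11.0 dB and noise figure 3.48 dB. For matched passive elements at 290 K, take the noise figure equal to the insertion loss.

5.66 dB

Convert to linear (a loss of L dB is a gain of −L dB): F_i = 10^(NF_i/10), G_i = 10^(G_i,dB/10)
  Stage 1: F_1 = 10^(3.99/10) = 2.506, G_1 = 10^(−3.99/10) = 0.3990
  Stage 2: F_2 = 10^(1.47/10) = 1.403, G_2 = 10^(12.6/10) = 18.20
  Stage 3: F_3 = 10^(3.48/10) = 2.228, G_3 = 10^(11.0/10) = 12.59
Friis cascade:
  F = 2.506 + (1.403 − 1)/0.3990 + (2.228 − 1)/7.261 = 3.685
NF = 10 log₁₀(3.685) = 5.66 dB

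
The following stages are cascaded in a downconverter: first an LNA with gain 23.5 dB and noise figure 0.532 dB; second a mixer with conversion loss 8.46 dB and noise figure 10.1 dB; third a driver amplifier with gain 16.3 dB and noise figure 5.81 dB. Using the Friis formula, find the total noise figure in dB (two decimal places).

Convert to linear (a loss of L dB is a gain of −L dB): F_i = 10^(NF_i/10), G_i = 10^(G_i,dB/10)
  Stage 1: F_1 = 10^(0.532/10) = 1.130, G_1 = 10^(23.5/10) = 223.9
  Stage 2: F_2 = 10^(10.1/10) = 10.23, G_2 = 10^(−8.46/10) = 0.1426
  Stage 3: F_3 = 10^(5.81/10) = 3.811, G_3 = 10^(16.3/10) = 42.66
Friis cascade:
  F = 1.130 + (10.23 − 1)/223.9 + (3.811 − 1)/31.92 = 1.260
NF = 10 log₁₀(1.260) = 1.00 dB

1.00 dB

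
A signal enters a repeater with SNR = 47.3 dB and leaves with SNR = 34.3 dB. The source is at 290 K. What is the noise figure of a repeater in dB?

NF (dB) = SNR_in(dB) − SNR_out(dB) when the source is at T₀
NF = 47.3 − 34.3 = 13.0 dB

13.0 dB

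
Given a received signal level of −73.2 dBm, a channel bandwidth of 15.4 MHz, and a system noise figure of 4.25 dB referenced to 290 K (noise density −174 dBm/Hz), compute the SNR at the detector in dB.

Noise floor: N = −174 + 10 log₁₀(B) + NF
10 log₁₀(1.54×10⁷) = 71.88 dB
N = −174 + 71.88 + 4.25 = −97.87 dBm
SNR = P_sig − N = −73.2 − (−97.87) = 24.67 dB → 24.7 dB

24.7 dB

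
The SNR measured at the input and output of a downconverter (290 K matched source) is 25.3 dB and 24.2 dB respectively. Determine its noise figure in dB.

1.1 dB

NF (dB) = SNR_in(dB) − SNR_out(dB) when the source is at T₀
NF = 25.3 − 24.2 = 1.1 dB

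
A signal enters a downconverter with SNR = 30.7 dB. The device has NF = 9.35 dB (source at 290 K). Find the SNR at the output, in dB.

By definition F = SNR_in/SNR_out, so in dB: SNR_out = SNR_in − NF
SNR_out = 30.7 − 9.35 = 21.35 dB

21.35 dB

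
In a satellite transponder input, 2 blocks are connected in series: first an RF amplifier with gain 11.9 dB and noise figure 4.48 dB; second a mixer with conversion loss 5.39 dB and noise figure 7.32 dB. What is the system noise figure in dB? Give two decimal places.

4.90 dB

Convert to linear (a loss of L dB is a gain of −L dB): F_i = 10^(NF_i/10), G_i = 10^(G_i,dB/10)
  Stage 1: F_1 = 10^(4.48/10) = 2.805, G_1 = 10^(11.9/10) = 15.49
  Stage 2: F_2 = 10^(7.32/10) = 5.395, G_2 = 10^(−5.39/10) = 0.2891
Friis cascade:
  F = 2.805 + (5.395 − 1)/15.49 = 3.089
NF = 10 log₁₀(3.089) = 4.90 dB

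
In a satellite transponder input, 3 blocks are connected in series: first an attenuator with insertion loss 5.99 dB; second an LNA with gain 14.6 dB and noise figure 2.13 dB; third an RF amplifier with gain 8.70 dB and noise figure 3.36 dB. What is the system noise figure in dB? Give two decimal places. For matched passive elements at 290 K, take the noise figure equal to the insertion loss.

Convert to linear (a loss of L dB is a gain of −L dB): F_i = 10^(NF_i/10), G_i = 10^(G_i,dB/10)
  Stage 1: F_1 = 10^(5.99/10) = 3.972, G_1 = 10^(−5.99/10) = 0.2518
  Stage 2: F_2 = 10^(2.13/10) = 1.633, G_2 = 10^(14.6/10) = 28.84
  Stage 3: F_3 = 10^(3.36/10) = 2.168, G_3 = 10^(8.70/10) = 7.413
Friis cascade:
  F = 3.972 + (1.633 − 1)/0.2518 + (2.168 − 1)/7.261 = 6.647
NF = 10 log₁₀(6.647) = 8.23 dB

8.23 dB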